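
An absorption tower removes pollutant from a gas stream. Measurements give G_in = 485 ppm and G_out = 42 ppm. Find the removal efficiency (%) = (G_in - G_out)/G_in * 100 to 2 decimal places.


Efficiency = (G_in - G_out) / G_in * 100%
Efficiency = (485 - 42) / 485 * 100
Efficiency = 443 / 485 * 100
Efficiency = 91.34%


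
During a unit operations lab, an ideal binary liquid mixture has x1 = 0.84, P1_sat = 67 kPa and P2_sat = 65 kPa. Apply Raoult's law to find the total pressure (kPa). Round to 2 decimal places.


P = x1*P1_sat + x2*P2_sat
x2 = 1 - x1 = 1 - 0.84 = 0.16
P = 0.84*67 + 0.16*65
P = 56.28 + 10.4
P = 66.68 kPa


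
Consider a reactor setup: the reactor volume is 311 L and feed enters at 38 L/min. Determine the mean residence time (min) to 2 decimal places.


tau = V / v0
tau = 311 / 38
tau = 8.18 min


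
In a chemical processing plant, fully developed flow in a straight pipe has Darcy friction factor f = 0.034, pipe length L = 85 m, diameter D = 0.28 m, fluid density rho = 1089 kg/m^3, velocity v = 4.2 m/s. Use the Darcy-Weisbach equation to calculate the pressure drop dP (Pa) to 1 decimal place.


dP = f * (L/D) * (rho*v^2/2)
dP = 0.034 * (85/0.28) * (1089*4.2^2/2)
L/D = 303.57142857
rho*v^2/2 = 1089*17.64/2 = 9604.98
dP = 0.034 * 303.57142857 * 9604.98
dP = 99137.1 Pa


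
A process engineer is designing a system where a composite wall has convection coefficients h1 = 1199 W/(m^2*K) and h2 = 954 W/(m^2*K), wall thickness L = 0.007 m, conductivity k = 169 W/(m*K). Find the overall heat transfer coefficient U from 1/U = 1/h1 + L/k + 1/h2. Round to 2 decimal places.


1/U = 1/h1 + L/k + 1/h2
1/U = 1/1199 + 0.007/169 + 1/954
1/U = 0.0008340284 + 4.14201e-05 + 0.001048218
1/U = 0.0019236665
U = 519.84 W/(m^2*K)


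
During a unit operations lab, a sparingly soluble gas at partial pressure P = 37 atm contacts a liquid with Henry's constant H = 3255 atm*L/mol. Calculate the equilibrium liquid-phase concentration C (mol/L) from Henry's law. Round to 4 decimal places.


C = P / H
C = 37 / 3255
C = 0.0114 mol/L


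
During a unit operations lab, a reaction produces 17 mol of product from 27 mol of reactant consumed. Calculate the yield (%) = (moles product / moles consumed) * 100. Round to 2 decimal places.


Yield = (moles product / moles consumed) * 100%
Yield = (17 / 27) * 100
Yield = 0.6296 * 100
Yield = 62.96%


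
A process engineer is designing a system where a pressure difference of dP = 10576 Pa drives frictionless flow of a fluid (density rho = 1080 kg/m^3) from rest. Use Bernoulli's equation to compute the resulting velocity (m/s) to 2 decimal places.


v = sqrt(2*dP/rho)
v = sqrt(2*10576/1080)
v = sqrt(19.585185)
v = 4.43 m/s


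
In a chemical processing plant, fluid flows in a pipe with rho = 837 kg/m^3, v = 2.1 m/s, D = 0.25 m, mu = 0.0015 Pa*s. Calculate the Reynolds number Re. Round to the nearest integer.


Re = rho * v * D / mu
Re = 837 * 2.1 * 0.25 / 0.0015
Re = 439.425 / 0.0015
Re = 292950


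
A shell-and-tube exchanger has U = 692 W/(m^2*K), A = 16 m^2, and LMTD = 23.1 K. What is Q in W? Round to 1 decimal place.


Q = U * A * LMTD
Q = 692 * 16 * 23.1
Q = 255763.2 W


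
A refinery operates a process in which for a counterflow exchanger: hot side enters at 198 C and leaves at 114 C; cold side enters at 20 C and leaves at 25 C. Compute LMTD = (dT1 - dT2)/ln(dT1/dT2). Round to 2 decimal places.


dT1 = Th_in - Tc_out = 198 - 25 = 173
dT2 = Th_out - Tc_in = 114 - 20 = 94
LMTD = (dT1 - dT2) / ln(dT1/dT2)
LMTD = (173 - 94) / ln(173/94)
LMTD = 129.51 K


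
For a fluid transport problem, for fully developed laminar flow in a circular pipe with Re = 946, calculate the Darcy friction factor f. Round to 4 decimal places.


f = 64 / Re
f = 64 / 946
f = 0.0677


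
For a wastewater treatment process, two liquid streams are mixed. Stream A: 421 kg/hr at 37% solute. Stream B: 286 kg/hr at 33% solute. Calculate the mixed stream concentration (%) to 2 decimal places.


Mass balance on solute: F1*x1 + F2*x2 = F3*x3
F3 = F1 + F2 = 421 + 286 = 707 kg/hr
x3 = (F1*x1 + F2*x2)/F3
x3 = (421*0.37 + 286*0.33) / 707
x3 = 35.38%


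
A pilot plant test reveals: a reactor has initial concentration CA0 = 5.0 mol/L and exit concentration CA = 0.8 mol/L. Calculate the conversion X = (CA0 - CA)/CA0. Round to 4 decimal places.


X = (CA0 - CA) / CA0
X = (5.0 - 0.8) / 5.0
X = 4.2 / 5.0
X = 0.8400


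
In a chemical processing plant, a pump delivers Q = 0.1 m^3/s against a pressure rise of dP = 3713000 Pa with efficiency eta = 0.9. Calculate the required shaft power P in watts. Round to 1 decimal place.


P = Q * dP / eta
P = 0.1 * 3713000 / 0.9
P = 371300.0 / 0.9
P = 412555.6 W


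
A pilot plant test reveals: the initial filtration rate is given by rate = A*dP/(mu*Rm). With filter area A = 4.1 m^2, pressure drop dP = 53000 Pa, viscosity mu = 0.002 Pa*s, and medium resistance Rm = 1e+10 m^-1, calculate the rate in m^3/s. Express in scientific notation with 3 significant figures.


rate = A * dP / (mu * Rm)
rate = 4.1 * 53000 / (0.002 * 1e+10)
rate = 217300.0 / 2.000e+07
rate = 1.09e-02 m^3/s


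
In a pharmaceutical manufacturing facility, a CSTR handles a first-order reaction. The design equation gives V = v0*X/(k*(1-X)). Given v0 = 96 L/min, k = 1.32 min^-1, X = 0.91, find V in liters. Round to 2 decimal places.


V = v0 * X / (k * (1 - X))
V = 96 * 0.91 / (1.32 * (1 - 0.91))
V = 87.36 / (1.32 * 0.09)
V = 87.36 / 0.1188
V = 735.35 L


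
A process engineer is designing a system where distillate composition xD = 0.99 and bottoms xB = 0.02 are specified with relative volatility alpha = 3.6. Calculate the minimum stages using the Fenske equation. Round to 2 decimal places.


N_min = ln((xD*(1-xB))/(xB*(1-xD))) / ln(alpha)
Numerator inside ln: 0.9702 / 0.0002 = 4851.0
ln(4851.0) = 8.48694
ln(alpha) = ln(3.6) = 1.280934
N_min = 8.48694 / 1.280934 = 6.63


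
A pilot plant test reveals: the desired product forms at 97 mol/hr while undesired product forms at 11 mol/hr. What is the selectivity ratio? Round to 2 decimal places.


S = desired product rate / undesired product rate
S = 97 / 11
S = 8.82


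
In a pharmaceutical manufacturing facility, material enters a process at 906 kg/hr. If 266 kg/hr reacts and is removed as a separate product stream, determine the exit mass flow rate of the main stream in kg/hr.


Steady-state mass balance on the main outlet: F_out = F_in - F_removed
F_out = 906 - 266
F_out = 640 kg/hr


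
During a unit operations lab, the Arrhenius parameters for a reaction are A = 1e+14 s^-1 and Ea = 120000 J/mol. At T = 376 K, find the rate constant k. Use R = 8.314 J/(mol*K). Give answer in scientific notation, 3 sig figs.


k = A * exp(-Ea/(R*T))
k = 1e+14 * exp(-120000 / (8.314 * 376))
k = 1e+14 * exp(-38.38693)
k = 2.13e-03


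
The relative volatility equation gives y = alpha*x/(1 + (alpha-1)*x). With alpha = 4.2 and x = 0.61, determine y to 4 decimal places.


y = alpha*x / (1 + (alpha-1)*x)
y = 4.2*0.61 / (1 + (4.2-1)*0.61)
y = 2.562 / (1 + 1.952)
y = 2.562 / 2.952
y = 0.8679


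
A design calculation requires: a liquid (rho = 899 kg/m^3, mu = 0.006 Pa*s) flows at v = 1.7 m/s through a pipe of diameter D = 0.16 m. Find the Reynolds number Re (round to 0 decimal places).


Re = rho * v * D / mu
Re = 899 * 1.7 * 0.16 / 0.006
Re = 244.528 / 0.006
Re = 40755


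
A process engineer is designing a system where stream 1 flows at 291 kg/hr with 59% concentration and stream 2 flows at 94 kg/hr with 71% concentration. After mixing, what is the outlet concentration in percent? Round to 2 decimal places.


Mass balance on solute: F1*x1 + F2*x2 = F3*x3
F3 = F1 + F2 = 291 + 94 = 385 kg/hr
x3 = (F1*x1 + F2*x2)/F3
x3 = (291*0.59 + 94*0.71) / 385
x3 = 61.93%


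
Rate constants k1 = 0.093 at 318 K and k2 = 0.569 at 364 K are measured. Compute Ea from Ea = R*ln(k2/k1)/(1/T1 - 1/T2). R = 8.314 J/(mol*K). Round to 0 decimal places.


Ea = R * ln(k2/k1) / (1/T1 - 1/T2)
ln(k2/k1) = ln(0.569/0.093) = 1.8112809
1/T1 - 1/T2 = 1/318 - 1/364 = 0.000397401341
Ea = 8.314 * 1.8112809 / 0.000397401341
Ea = 37894 J/mol


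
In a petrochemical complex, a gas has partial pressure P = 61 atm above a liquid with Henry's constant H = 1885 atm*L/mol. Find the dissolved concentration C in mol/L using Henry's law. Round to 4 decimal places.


C = P / H
C = 61 / 1885
C = 0.0324 mol/L


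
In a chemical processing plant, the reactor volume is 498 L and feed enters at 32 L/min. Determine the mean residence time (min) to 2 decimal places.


tau = V / v0
tau = 498 / 32
tau = 15.56 min


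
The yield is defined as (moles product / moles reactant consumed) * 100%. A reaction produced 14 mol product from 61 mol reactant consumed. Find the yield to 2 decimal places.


Yield = (moles product / moles consumed) * 100%
Yield = (14 / 61) * 100
Yield = 0.2295 * 100
Yield = 22.95%


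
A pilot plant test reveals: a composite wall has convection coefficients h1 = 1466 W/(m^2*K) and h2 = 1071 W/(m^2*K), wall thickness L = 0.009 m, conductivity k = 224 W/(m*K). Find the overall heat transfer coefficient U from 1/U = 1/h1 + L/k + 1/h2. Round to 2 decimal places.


1/U = 1/h1 + L/k + 1/h2
1/U = 1/1466 + 0.009/224 + 1/1071
1/U = 0.0006821282 + 4.01786e-05 + 0.0009337068
1/U = 0.0016560136
U = 603.86 W/(m^2*K)


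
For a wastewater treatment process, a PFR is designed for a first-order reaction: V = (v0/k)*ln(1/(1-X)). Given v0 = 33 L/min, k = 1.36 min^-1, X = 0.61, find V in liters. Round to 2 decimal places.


V = (v0/k) * ln(1/(1-X))
V = (33/1.36) * ln(1/(1-0.61))
V = 24.264706 * ln(2.564103)
V = 24.264706 * 0.941609
V = 22.85 L


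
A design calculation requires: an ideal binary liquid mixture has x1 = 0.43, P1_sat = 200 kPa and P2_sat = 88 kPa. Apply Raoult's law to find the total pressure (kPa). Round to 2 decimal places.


P = x1*P1_sat + x2*P2_sat
x2 = 1 - x1 = 1 - 0.43 = 0.57
P = 0.43*200 + 0.57*88
P = 86.0 + 50.16
P = 136.16 kPa


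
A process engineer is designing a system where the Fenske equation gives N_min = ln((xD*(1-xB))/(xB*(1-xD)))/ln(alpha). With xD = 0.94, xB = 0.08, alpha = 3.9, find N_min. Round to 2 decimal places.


N_min = ln((xD*(1-xB))/(xB*(1-xD))) / ln(alpha)
Numerator inside ln: 0.8648 / 0.0048 = 180.166667
ln(180.166667) = 5.193882
ln(alpha) = ln(3.9) = 1.360977
N_min = 5.193882 / 1.360977 = 3.82


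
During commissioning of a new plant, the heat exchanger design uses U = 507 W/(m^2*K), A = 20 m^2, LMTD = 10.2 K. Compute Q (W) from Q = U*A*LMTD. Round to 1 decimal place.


Q = U * A * LMTD
Q = 507 * 20 * 10.2
Q = 103428.0 W


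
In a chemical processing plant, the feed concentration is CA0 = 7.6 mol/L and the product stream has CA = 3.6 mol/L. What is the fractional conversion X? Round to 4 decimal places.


X = (CA0 - CA) / CA0
X = (7.6 - 3.6) / 7.6
X = 4.0 / 7.6
X = 0.5263


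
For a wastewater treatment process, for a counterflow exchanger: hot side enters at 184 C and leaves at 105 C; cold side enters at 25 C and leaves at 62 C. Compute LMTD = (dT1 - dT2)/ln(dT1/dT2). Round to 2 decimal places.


dT1 = Th_in - Tc_out = 184 - 62 = 122
dT2 = Th_out - Tc_in = 105 - 25 = 80
LMTD = (dT1 - dT2) / ln(dT1/dT2)
LMTD = (122 - 80) / ln(122/80)
LMTD = 99.53 K


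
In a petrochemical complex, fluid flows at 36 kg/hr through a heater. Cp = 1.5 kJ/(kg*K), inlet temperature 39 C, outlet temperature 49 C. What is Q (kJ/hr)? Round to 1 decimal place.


Q = m_dot * Cp * (T2 - T1)
Q = 36 * 1.5 * (49 - 39)
Q = 36 * 1.5 * 10
Q = 540.0 kJ/hr


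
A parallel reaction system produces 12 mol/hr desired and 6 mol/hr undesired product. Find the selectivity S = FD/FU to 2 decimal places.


S = desired product rate / undesired product rate
S = 12 / 6
S = 2.00


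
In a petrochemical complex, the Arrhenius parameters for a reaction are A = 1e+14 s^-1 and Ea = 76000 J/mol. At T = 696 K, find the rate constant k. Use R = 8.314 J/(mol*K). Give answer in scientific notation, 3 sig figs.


k = A * exp(-Ea/(R*T))
k = 1e+14 * exp(-76000 / (8.314 * 696))
k = 1e+14 * exp(-13.133919)
k = 1.98e+08


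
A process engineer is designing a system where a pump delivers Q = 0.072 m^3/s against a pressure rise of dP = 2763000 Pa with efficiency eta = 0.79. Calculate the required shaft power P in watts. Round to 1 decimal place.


P = Q * dP / eta
P = 0.072 * 2763000 / 0.79
P = 198936.0 / 0.79
P = 251817.7 W


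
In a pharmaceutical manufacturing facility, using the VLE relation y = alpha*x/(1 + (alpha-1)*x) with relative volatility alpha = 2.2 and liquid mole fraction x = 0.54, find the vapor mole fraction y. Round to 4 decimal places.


y = alpha*x / (1 + (alpha-1)*x)
y = 2.2*0.54 / (1 + (2.2-1)*0.54)
y = 1.188 / (1 + 0.648)
y = 1.188 / 1.648
y = 0.7209


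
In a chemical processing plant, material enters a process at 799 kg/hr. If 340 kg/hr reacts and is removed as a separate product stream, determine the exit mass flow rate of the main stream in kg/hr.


Steady-state mass balance on the main outlet: F_out = F_in - F_removed
F_out = 799 - 340
F_out = 459 kg/hr


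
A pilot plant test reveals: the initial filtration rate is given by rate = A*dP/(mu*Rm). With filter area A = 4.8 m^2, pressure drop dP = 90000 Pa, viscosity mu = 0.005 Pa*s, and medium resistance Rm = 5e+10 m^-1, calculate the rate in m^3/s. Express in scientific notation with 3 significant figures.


rate = A * dP / (mu * Rm)
rate = 4.8 * 90000 / (0.005 * 5e+10)
rate = 432000.0 / 2.500e+08
rate = 1.73e-03 m^3/s


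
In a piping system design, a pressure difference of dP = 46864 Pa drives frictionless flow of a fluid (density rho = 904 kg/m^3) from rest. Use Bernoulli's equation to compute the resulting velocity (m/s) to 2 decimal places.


v = sqrt(2*dP/rho)
v = sqrt(2*46864/904)
v = sqrt(103.681416)
v = 10.18 m/s


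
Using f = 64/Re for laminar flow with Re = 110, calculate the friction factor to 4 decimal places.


f = 64 / Re
f = 64 / 110
f = 0.5818


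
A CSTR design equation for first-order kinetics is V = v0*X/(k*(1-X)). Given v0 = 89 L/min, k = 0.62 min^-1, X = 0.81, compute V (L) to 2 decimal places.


V = v0 * X / (k * (1 - X))
V = 89 * 0.81 / (0.62 * (1 - 0.81))
V = 72.09 / (0.62 * 0.19)
V = 72.09 / 0.1178
V = 611.97 L


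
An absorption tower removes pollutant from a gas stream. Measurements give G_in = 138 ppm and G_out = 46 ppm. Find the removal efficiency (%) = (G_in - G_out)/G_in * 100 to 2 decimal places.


Efficiency = (G_in - G_out) / G_in * 100%
Efficiency = (138 - 46) / 138 * 100
Efficiency = 92 / 138 * 100
Efficiency = 66.67%


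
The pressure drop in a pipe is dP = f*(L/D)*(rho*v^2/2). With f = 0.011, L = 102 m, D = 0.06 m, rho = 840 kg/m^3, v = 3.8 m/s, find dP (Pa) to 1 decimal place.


dP = f * (L/D) * (rho*v^2/2)
dP = 0.011 * (102/0.06) * (840*3.8^2/2)
L/D = 1700.0
rho*v^2/2 = 840*14.44/2 = 6064.8
dP = 0.011 * 1700.0 * 6064.8
dP = 113411.8 Pa


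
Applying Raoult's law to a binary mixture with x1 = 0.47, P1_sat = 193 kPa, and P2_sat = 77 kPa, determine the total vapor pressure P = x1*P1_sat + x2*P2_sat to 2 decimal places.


P = x1*P1_sat + x2*P2_sat
x2 = 1 - x1 = 1 - 0.47 = 0.53
P = 0.47*193 + 0.53*77
P = 90.71 + 40.81
P = 131.52 kPa


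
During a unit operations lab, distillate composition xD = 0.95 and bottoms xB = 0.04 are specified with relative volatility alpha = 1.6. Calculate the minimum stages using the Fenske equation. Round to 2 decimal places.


N_min = ln((xD*(1-xB))/(xB*(1-xD))) / ln(alpha)
Numerator inside ln: 0.912 / 0.002 = 456.0
ln(456.0) = 6.122493
ln(alpha) = ln(1.6) = 0.470004
N_min = 6.122493 / 0.470004 = 13.03


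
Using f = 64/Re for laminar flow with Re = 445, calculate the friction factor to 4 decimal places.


f = 64 / Re
f = 64 / 445
f = 0.1438


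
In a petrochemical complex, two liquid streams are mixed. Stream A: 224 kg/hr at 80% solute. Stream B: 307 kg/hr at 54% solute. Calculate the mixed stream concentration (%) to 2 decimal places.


Mass balance on solute: F1*x1 + F2*x2 = F3*x3
F3 = F1 + F2 = 224 + 307 = 531 kg/hr
x3 = (F1*x1 + F2*x2)/F3
x3 = (224*0.8 + 307*0.54) / 531
x3 = 64.97%


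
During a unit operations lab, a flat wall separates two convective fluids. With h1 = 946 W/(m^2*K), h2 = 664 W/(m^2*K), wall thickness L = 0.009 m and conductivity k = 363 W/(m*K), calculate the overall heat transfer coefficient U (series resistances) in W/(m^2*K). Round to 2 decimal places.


1/U = 1/h1 + L/k + 1/h2
1/U = 1/946 + 0.009/363 + 1/664
1/U = 0.0010570825 + 2.47934e-05 + 0.0015060241
1/U = 0.0025879
U = 386.41 W/(m^2*K)


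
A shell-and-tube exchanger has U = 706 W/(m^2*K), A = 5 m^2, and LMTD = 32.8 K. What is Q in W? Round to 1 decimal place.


Q = U * A * LMTD
Q = 706 * 5 * 32.8
Q = 115784.0 W


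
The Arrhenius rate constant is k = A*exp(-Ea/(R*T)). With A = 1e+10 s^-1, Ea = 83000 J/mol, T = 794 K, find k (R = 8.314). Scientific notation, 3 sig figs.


k = A * exp(-Ea/(R*T))
k = 1e+10 * exp(-83000 / (8.314 * 794))
k = 1e+10 * exp(-12.573251)
k = 3.46e+04


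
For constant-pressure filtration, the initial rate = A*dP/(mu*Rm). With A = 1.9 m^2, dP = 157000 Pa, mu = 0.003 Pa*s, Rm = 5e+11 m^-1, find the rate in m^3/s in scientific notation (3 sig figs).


rate = A * dP / (mu * Rm)
rate = 1.9 * 157000 / (0.003 * 5e+11)
rate = 298300.0 / 1.500e+09
rate = 1.99e-04 m^3/s


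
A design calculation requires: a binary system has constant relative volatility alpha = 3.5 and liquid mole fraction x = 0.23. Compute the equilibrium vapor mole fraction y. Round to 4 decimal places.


y = alpha*x / (1 + (alpha-1)*x)
y = 3.5*0.23 / (1 + (3.5-1)*0.23)
y = 0.805 / (1 + 0.575)
y = 0.805 / 1.575
y = 0.5111


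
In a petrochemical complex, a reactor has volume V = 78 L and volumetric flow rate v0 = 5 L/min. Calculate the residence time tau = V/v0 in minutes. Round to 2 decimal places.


tau = V / v0
tau = 78 / 5
tau = 15.60 min


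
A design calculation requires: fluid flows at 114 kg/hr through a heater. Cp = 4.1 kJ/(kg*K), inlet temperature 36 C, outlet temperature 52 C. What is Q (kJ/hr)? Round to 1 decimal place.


Q = m_dot * Cp * (T2 - T1)
Q = 114 * 4.1 * (52 - 36)
Q = 114 * 4.1 * 16
Q = 7478.4 kJ/hr


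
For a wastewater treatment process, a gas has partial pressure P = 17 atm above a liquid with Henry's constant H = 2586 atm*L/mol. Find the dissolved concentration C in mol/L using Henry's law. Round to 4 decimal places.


C = P / H
C = 17 / 2586
C = 0.0066 mol/L


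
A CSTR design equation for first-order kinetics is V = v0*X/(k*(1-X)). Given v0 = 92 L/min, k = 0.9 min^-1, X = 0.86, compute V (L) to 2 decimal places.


V = v0 * X / (k * (1 - X))
V = 92 * 0.86 / (0.9 * (1 - 0.86))
V = 79.12 / (0.9 * 0.14)
V = 79.12 / 0.126
V = 627.94 L


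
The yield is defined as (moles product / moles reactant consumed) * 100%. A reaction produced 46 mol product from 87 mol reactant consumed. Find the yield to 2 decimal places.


Yield = (moles product / moles consumed) * 100%
Yield = (46 / 87) * 100
Yield = 0.5287 * 100
Yield = 52.87%


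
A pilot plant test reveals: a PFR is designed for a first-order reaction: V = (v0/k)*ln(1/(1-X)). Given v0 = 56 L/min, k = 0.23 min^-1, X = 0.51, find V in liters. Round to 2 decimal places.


V = (v0/k) * ln(1/(1-X))
V = (56/0.23) * ln(1/(1-0.51))
V = 243.478261 * ln(2.040816)
V = 243.478261 * 0.71335
V = 173.69 L


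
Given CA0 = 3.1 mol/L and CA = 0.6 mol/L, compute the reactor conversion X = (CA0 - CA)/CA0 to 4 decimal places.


X = (CA0 - CA) / CA0
X = (3.1 - 0.6) / 3.1
X = 2.5 / 3.1
X = 0.8065


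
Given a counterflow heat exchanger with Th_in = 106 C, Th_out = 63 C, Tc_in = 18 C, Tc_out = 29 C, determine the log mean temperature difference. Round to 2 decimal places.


dT1 = Th_in - Tc_out = 106 - 29 = 77
dT2 = Th_out - Tc_in = 63 - 18 = 45
LMTD = (dT1 - dT2) / ln(dT1/dT2)
LMTD = (77 - 45) / ln(77/45)
LMTD = 59.57 K


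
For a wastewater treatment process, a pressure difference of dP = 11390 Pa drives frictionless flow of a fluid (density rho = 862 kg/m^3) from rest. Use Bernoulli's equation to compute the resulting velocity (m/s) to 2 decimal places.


v = sqrt(2*dP/rho)
v = sqrt(2*11390/862)
v = sqrt(26.426914)
v = 5.14 m/s


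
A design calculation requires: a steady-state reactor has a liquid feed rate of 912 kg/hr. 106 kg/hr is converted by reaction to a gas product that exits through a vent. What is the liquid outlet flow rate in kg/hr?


Steady-state mass balance on the main outlet: F_out = F_in - F_removed
F_out = 912 - 106
F_out = 806 kg/hr


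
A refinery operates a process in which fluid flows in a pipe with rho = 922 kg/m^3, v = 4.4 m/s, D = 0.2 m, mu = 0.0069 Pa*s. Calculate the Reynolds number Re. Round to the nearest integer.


Re = rho * v * D / mu
Re = 922 * 4.4 * 0.2 / 0.0069
Re = 811.36 / 0.0069
Re = 117588


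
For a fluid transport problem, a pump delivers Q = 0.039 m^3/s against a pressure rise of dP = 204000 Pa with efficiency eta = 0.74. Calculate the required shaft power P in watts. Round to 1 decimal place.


P = Q * dP / eta
P = 0.039 * 204000 / 0.74
P = 7956.0 / 0.74
P = 10751.4 W


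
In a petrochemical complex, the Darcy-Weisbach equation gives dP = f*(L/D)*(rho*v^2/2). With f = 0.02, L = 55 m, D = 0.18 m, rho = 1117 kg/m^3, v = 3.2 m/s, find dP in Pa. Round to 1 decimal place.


dP = f * (L/D) * (rho*v^2/2)
dP = 0.02 * (55/0.18) * (1117*3.2^2/2)
L/D = 305.55555556
rho*v^2/2 = 1117*10.24/2 = 5719.04
dP = 0.02 * 305.55555556 * 5719.04
dP = 34949.7 Pa


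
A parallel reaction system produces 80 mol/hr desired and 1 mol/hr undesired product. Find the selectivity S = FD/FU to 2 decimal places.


S = desired product rate / undesired product rate
S = 80 / 1
S = 80.00


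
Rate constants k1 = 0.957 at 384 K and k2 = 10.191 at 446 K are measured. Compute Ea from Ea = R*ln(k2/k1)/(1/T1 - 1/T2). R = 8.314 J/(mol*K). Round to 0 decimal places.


Ea = R * ln(k2/k1) / (1/T1 - 1/T2)
ln(k2/k1) = ln(10.191/0.957) = 2.3654569
1/T1 - 1/T2 = 1/384 - 1/446 = 0.0003620142
Ea = 8.314 * 2.3654569 / 0.0003620142
Ea = 54325 J/mol


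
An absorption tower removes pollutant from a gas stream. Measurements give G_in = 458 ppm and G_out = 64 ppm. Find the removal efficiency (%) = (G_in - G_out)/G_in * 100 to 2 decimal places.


Efficiency = (G_in - G_out) / G_in * 100%
Efficiency = (458 - 64) / 458 * 100
Efficiency = 394 / 458 * 100
Efficiency = 86.03%


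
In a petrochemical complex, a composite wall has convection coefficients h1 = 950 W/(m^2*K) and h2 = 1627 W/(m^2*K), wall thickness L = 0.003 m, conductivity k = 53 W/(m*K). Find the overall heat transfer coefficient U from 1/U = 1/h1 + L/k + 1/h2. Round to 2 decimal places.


1/U = 1/h1 + L/k + 1/h2
1/U = 1/950 + 0.003/53 + 1/1627
1/U = 0.0010526316 + 5.66038e-05 + 0.0006146281
1/U = 0.0017238635
U = 580.09 W/(m^2*K)


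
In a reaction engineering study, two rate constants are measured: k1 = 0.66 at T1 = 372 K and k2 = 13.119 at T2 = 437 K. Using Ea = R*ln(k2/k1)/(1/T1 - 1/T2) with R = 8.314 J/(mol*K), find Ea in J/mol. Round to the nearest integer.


Ea = R * ln(k2/k1) / (1/T1 - 1/T2)
ln(k2/k1) = ln(13.119/0.66) = 2.989577
1/T1 - 1/T2 = 1/372 - 1/437 = 0.000399842524
Ea = 8.314 * 2.989577 / 0.000399842524
Ea = 62163 J/mol


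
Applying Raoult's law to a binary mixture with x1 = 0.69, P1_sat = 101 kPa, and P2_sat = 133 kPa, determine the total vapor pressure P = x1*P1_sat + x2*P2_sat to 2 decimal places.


P = x1*P1_sat + x2*P2_sat
x2 = 1 - x1 = 1 - 0.69 = 0.31
P = 0.69*101 + 0.31*133
P = 69.69 + 41.23
P = 110.92 kPa


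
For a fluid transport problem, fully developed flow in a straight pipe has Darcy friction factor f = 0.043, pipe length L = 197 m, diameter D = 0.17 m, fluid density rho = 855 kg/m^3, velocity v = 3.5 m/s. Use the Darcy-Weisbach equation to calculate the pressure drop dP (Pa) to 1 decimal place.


dP = f * (L/D) * (rho*v^2/2)
dP = 0.043 * (197/0.17) * (855*3.5^2/2)
L/D = 1158.82352941
rho*v^2/2 = 855*12.25/2 = 5236.875
dP = 0.043 * 1158.82352941 * 5236.875
dP = 260950.4 Pa


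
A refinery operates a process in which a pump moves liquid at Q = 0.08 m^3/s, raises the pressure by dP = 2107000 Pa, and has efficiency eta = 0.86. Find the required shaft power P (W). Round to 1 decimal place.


P = Q * dP / eta
P = 0.08 * 2107000 / 0.86
P = 168560.0 / 0.86
P = 196000.0 W


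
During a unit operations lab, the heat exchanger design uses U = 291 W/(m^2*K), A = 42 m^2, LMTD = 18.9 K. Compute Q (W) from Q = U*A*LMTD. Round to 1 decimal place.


Q = U * A * LMTD
Q = 291 * 42 * 18.9
Q = 230995.8 W


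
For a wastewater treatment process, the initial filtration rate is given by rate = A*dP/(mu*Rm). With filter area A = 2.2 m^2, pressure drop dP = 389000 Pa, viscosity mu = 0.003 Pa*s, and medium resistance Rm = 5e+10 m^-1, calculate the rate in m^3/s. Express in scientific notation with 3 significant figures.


rate = A * dP / (mu * Rm)
rate = 2.2 * 389000 / (0.003 * 5e+10)
rate = 855800.0 / 1.500e+08
rate = 5.71e-03 m^3/s


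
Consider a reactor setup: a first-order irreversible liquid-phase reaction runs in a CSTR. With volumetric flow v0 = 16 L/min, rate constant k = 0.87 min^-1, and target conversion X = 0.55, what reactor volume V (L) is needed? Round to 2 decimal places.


V = v0 * X / (k * (1 - X))
V = 16 * 0.55 / (0.87 * (1 - 0.55))
V = 8.8 / (0.87 * 0.45)
V = 8.8 / 0.3915
V = 22.48 L


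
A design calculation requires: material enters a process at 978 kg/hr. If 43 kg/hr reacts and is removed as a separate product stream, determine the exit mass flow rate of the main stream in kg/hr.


Steady-state mass balance on the main outlet: F_out = F_in - F_removed
F_out = 978 - 43
F_out = 935 kg/hr


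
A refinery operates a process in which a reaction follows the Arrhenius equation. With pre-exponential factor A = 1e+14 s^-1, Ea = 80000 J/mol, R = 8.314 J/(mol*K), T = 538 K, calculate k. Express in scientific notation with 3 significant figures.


k = A * exp(-Ea/(R*T))
k = 1e+14 * exp(-80000 / (8.314 * 538))
k = 1e+14 * exp(-17.88536)
k = 1.71e+06


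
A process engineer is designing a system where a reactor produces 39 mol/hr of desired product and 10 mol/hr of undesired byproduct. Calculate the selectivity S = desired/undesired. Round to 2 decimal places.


S = desired product rate / undesired product rate
S = 39 / 10
S = 3.90


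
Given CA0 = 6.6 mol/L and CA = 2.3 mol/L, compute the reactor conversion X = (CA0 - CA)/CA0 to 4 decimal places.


X = (CA0 - CA) / CA0
X = (6.6 - 2.3) / 6.6
X = 4.3 / 6.6
X = 0.6515


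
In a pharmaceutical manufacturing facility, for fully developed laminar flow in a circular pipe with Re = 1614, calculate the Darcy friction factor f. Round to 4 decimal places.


f = 64 / Re
f = 64 / 1614
f = 0.0397


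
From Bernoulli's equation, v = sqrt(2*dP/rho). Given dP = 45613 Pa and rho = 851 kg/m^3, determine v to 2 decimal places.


v = sqrt(2*dP/rho)
v = sqrt(2*45613/851)
v = sqrt(107.19859)
v = 10.35 m/s


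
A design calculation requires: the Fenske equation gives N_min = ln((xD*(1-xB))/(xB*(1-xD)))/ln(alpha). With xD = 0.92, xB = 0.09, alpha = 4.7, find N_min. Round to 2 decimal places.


N_min = ln((xD*(1-xB))/(xB*(1-xD))) / ln(alpha)
Numerator inside ln: 0.8372 / 0.0072 = 116.277778
ln(116.277778) = 4.755982
ln(alpha) = ln(4.7) = 1.547563
N_min = 4.755982 / 1.547563 = 3.07


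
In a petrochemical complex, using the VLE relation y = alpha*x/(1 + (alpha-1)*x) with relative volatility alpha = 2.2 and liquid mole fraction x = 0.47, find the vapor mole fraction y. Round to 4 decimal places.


y = alpha*x / (1 + (alpha-1)*x)
y = 2.2*0.47 / (1 + (2.2-1)*0.47)
y = 1.034 / (1 + 0.564)
y = 1.034 / 1.564
y = 0.6611


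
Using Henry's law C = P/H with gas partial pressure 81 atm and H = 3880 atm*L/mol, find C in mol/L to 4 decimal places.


C = P / H
C = 81 / 3880
C = 0.0209 mol/L


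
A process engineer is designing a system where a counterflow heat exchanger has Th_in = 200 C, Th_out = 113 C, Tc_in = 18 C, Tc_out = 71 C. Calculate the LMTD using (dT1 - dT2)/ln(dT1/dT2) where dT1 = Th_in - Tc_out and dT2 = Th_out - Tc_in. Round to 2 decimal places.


dT1 = Th_in - Tc_out = 200 - 71 = 129
dT2 = Th_out - Tc_in = 113 - 18 = 95
LMTD = (dT1 - dT2) / ln(dT1/dT2)
LMTD = (129 - 95) / ln(129/95)
LMTD = 111.13 K


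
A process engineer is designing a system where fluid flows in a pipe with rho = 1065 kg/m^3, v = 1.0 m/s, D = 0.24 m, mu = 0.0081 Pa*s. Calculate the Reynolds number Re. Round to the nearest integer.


Re = rho * v * D / mu
Re = 1065 * 1.0 * 0.24 / 0.0081
Re = 255.6 / 0.0081
Re = 31556


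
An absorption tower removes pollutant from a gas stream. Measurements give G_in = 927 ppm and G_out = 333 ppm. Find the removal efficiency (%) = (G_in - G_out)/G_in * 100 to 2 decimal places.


Efficiency = (G_in - G_out) / G_in * 100%
Efficiency = (927 - 333) / 927 * 100
Efficiency = 594 / 927 * 100
Efficiency = 64.08%


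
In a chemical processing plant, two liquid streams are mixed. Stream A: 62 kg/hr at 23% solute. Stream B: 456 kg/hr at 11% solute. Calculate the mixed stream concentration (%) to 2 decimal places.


Mass balance on solute: F1*x1 + F2*x2 = F3*x3
F3 = F1 + F2 = 62 + 456 = 518 kg/hr
x3 = (F1*x1 + F2*x2)/F3
x3 = (62*0.23 + 456*0.11) / 518
x3 = 12.44%


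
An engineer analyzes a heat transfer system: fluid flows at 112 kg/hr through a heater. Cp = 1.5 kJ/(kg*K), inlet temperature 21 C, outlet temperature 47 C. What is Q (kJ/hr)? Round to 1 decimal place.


Q = m_dot * Cp * (T2 - T1)
Q = 112 * 1.5 * (47 - 21)
Q = 112 * 1.5 * 26
Q = 4368.0 kJ/hr


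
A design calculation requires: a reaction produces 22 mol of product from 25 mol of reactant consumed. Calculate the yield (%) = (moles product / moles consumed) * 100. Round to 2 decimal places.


Yield = (moles product / moles consumed) * 100%
Yield = (22 / 25) * 100
Yield = 0.88 * 100
Yield = 88.00%


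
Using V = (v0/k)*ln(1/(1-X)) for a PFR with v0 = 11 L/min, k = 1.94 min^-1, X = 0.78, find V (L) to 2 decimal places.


V = (v0/k) * ln(1/(1-X))
V = (11/1.94) * ln(1/(1-0.78))
V = 5.670103 * ln(4.545455)
V = 5.670103 * 1.514128
V = 8.59 L


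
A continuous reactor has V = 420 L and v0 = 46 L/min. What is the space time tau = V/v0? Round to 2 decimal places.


tau = V / v0
tau = 420 / 46
tau = 9.13 min


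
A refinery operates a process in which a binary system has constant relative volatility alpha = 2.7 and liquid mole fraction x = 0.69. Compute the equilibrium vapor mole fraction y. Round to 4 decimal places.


y = alpha*x / (1 + (alpha-1)*x)
y = 2.7*0.69 / (1 + (2.7-1)*0.69)
y = 1.863 / (1 + 1.173)
y = 1.863 / 2.173
y = 0.8573


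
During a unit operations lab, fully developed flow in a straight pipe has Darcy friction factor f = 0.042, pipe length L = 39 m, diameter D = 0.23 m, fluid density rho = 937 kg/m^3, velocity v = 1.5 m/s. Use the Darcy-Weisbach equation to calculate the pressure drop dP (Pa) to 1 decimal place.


dP = f * (L/D) * (rho*v^2/2)
dP = 0.042 * (39/0.23) * (937*1.5^2/2)
L/D = 169.56521739
rho*v^2/2 = 937*2.25/2 = 1054.125
dP = 0.042 * 169.56521739 * 1054.125
dP = 7507.2 Pa


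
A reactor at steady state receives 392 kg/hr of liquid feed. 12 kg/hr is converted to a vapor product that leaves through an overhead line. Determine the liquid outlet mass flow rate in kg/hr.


Steady-state mass balance on the main outlet: F_out = F_in - F_removed
F_out = 392 - 12
F_out = 380 kg/hr


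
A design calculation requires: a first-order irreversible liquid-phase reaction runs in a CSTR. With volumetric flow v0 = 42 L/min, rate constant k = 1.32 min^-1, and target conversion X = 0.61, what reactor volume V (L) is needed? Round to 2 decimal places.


V = v0 * X / (k * (1 - X))
V = 42 * 0.61 / (1.32 * (1 - 0.61))
V = 25.62 / (1.32 * 0.39)
V = 25.62 / 0.5148
V = 49.77 L


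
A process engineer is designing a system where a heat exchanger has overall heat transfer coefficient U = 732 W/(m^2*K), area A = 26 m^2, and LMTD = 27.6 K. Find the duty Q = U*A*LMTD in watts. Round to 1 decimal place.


Q = U * A * LMTD
Q = 732 * 26 * 27.6
Q = 525283.2 W


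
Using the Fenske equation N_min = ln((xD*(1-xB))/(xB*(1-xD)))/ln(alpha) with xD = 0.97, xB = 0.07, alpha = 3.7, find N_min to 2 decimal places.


N_min = ln((xD*(1-xB))/(xB*(1-xD))) / ln(alpha)
Numerator inside ln: 0.9021 / 0.0021 = 429.571429
ln(429.571429) = 6.062788
ln(alpha) = ln(3.7) = 1.308333
N_min = 6.062788 / 1.308333 = 4.63


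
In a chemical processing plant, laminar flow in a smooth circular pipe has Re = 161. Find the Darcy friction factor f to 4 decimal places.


f = 64 / Re
f = 64 / 161
f = 0.3975


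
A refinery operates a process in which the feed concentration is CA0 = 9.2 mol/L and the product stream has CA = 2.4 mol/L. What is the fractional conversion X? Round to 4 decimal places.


X = (CA0 - CA) / CA0
X = (9.2 - 2.4) / 9.2
X = 6.8 / 9.2
X = 0.7391


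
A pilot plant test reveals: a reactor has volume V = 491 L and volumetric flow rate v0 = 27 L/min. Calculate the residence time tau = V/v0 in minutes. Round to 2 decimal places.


tau = V / v0
tau = 491 / 27
tau = 18.19 min


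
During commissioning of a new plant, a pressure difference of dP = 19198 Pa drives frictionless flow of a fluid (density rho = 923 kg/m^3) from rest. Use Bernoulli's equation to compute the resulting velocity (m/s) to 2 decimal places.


v = sqrt(2*dP/rho)
v = sqrt(2*19198/923)
v = sqrt(41.599133)
v = 6.45 m/s


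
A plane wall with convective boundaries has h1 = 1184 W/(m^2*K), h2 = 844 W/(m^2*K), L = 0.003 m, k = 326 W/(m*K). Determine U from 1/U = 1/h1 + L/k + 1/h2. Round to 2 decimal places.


1/U = 1/h1 + L/k + 1/h2
1/U = 1/1184 + 0.003/326 + 1/844
1/U = 0.0008445946 + 9.2025e-06 + 0.0011848341
1/U = 0.0020386312
U = 490.53 W/(m^2*K)


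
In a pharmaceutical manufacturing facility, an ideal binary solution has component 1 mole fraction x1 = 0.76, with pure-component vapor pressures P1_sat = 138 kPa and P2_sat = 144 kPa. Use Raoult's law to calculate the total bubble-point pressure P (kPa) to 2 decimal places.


P = x1*P1_sat + x2*P2_sat
x2 = 1 - x1 = 1 - 0.76 = 0.24
P = 0.76*138 + 0.24*144
P = 104.88 + 34.56
P = 139.44 kPa


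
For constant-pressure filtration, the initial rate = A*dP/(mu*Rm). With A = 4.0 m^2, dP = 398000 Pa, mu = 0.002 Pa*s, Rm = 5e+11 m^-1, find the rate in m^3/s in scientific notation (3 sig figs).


rate = A * dP / (mu * Rm)
rate = 4.0 * 398000 / (0.002 * 5e+11)
rate = 1592000.0 / 1.000e+09
rate = 1.59e-03 m^3/s


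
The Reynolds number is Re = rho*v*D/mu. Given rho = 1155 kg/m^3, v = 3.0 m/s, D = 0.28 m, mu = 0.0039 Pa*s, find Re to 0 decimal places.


Re = rho * v * D / mu
Re = 1155 * 3.0 * 0.28 / 0.0039
Re = 970.2 / 0.0039
Re = 248769


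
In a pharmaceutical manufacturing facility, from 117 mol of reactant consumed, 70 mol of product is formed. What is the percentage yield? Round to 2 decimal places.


Yield = (moles product / moles consumed) * 100%
Yield = (70 / 117) * 100
Yield = 0.5983 * 100
Yield = 59.83%


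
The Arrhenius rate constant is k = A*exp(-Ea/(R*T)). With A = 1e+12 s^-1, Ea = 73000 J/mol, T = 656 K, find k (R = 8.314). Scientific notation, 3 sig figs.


k = A * exp(-Ea/(R*T))
k = 1e+12 * exp(-73000 / (8.314 * 656))
k = 1e+12 * exp(-13.384711)
k = 1.54e+06


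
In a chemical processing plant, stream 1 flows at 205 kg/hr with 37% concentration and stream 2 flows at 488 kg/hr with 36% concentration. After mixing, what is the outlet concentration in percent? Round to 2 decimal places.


Mass balance on solute: F1*x1 + F2*x2 = F3*x3
F3 = F1 + F2 = 205 + 488 = 693 kg/hr
x3 = (F1*x1 + F2*x2)/F3
x3 = (205*0.37 + 488*0.36) / 693
x3 = 36.30%


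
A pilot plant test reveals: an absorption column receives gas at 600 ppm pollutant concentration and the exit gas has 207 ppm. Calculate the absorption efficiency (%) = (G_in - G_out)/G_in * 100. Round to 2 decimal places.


Efficiency = (G_in - G_out) / G_in * 100%
Efficiency = (600 - 207) / 600 * 100
Efficiency = 393 / 600 * 100
Efficiency = 65.50%


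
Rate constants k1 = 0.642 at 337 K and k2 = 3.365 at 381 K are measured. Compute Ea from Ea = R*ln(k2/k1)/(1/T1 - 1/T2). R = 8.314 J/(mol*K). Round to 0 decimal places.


Ea = R * ln(k2/k1) / (1/T1 - 1/T2)
ln(k2/k1) = ln(3.365/0.642) = 1.6565949
1/T1 - 1/T2 = 1/337 - 1/381 = 0.000342687134
Ea = 8.314 * 1.6565949 / 0.000342687134
Ea = 40191 J/mol


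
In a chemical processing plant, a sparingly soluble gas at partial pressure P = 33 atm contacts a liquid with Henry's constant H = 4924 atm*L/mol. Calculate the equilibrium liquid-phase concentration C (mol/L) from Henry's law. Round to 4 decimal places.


C = P / H
C = 33 / 4924
C = 0.0067 mol/L


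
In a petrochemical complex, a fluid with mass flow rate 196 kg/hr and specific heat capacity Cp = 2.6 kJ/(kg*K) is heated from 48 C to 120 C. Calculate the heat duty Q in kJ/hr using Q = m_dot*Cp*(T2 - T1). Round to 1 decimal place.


Q = m_dot * Cp * (T2 - T1)
Q = 196 * 2.6 * (120 - 48)
Q = 196 * 2.6 * 72
Q = 36691.2 kJ/hr


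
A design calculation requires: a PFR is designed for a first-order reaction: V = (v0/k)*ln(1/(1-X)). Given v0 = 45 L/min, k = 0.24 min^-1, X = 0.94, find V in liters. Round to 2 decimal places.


V = (v0/k) * ln(1/(1-X))
V = (45/0.24) * ln(1/(1-0.94))
V = 187.5 * ln(16.666667)
V = 187.5 * 2.813411
V = 527.51 L


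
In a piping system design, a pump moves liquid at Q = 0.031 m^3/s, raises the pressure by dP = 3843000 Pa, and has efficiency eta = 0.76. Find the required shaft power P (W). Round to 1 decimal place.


P = Q * dP / eta
P = 0.031 * 3843000 / 0.76
P = 119133.0 / 0.76
P = 156753.9 W


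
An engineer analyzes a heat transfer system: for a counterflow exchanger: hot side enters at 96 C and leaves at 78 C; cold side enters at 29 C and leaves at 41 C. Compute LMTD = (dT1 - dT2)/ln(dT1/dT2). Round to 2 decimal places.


dT1 = Th_in - Tc_out = 96 - 41 = 55
dT2 = Th_out - Tc_in = 78 - 29 = 49
LMTD = (dT1 - dT2) / ln(dT1/dT2)
LMTD = (55 - 49) / ln(55/49)
LMTD = 51.94 K


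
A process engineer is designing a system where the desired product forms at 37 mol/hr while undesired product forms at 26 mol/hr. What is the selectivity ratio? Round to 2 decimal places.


S = desired product rate / undesired product rate
S = 37 / 26
S = 1.42


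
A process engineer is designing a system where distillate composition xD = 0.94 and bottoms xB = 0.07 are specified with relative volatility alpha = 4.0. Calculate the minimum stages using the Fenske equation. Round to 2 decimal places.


N_min = ln((xD*(1-xB))/(xB*(1-xD))) / ln(alpha)
Numerator inside ln: 0.8742 / 0.0042 = 208.142857
ln(208.142857) = 5.338225
ln(alpha) = ln(4.0) = 1.386294
N_min = 5.338225 / 1.386294 = 3.85


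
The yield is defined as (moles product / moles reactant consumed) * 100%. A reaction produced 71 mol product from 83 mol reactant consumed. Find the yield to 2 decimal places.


Yield = (moles product / moles consumed) * 100%
Yield = (71 / 83) * 100
Yield = 0.8554 * 100
Yield = 85.54%


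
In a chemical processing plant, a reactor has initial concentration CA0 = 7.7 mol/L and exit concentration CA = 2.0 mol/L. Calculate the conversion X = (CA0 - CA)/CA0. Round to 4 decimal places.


X = (CA0 - CA) / CA0
X = (7.7 - 2.0) / 7.7
X = 5.7 / 7.7
X = 0.7403


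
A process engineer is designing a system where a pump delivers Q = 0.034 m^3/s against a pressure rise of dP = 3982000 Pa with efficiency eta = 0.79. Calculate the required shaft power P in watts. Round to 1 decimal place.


P = Q * dP / eta
P = 0.034 * 3982000 / 0.79
P = 135388.0 / 0.79
P = 171377.2 W


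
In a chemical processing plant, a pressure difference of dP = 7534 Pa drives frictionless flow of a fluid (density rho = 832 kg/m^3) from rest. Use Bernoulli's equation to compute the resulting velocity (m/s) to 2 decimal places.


v = sqrt(2*dP/rho)
v = sqrt(2*7534/832)
v = sqrt(18.110577)
v = 4.26 m/s
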